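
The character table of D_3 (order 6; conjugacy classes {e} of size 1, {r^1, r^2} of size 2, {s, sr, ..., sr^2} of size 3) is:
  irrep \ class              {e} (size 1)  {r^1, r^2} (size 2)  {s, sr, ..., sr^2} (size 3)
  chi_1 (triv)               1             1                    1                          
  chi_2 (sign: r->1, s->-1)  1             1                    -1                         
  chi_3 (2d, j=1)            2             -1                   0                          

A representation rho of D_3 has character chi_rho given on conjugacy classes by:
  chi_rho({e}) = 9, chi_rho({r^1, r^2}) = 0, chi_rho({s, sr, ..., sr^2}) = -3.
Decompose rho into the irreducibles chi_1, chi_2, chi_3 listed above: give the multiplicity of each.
Multiplicities: chi_1: 0, chi_2: 3, chi_3: 3.

Explanation: Use <chi_rho, chi> = (1/|G|) sum_C |C| * chi_rho(C) * conj(chi(C)) with |G| = 6 for each irreducible chi in the table:
  <chi_rho, chi_1> = (1/6)[1*(9)*conj(1) + 2*(0)*conj(1) + 3*(-3)*conj(1)]
      = (1/6)[(9) + (0) + (-9)] = 0/6 = 0
  <chi_rho, chi_2> = (1/6)[1*(9)*conj(1) + 2*(0)*conj(1) + 3*(-3)*conj(-1)]
      = (1/6)[(9) + (0) + (9)] = 18/6 = 3
  <chi_rho, chi_3> = (1/6)[1*(9)*conj(2) + 2*(0)*conj(-1) + 3*(-3)*conj(0)]
      = (1/6)[(18) + (0) + (0)] = 18/6 = 3
Dimension check: dim(rho) = sum (mult * dim) = 0*1 + 3*1 + 3*2 = 9 = chi_rho(e) = 9.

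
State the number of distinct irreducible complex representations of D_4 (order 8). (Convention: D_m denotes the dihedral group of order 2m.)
5

Proof sketch: The number of irreducible complex representations of a finite group equals its number of conjugacy classes. D_4 has 5 conjugacy classes (n/2 + 3 for n even), so D_4 (order 8) has exactly 5 irreducible complex representations.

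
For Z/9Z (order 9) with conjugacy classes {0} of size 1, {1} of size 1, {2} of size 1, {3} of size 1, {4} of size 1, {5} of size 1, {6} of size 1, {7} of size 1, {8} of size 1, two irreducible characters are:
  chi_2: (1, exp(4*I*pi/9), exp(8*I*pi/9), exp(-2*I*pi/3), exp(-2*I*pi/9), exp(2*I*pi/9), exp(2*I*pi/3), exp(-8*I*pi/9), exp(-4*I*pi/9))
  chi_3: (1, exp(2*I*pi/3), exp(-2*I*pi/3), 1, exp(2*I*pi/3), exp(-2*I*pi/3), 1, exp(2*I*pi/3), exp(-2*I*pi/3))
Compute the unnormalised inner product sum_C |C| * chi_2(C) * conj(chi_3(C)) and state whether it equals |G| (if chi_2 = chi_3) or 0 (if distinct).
Sum = 0; so <chi_2, chi_3> = 0 (distinct irreducibles are orthogonal).

Solution. Compute term by term over conjugacy classes (|C| * chi_2(C) * conj(chi_3(C))):
  1*(1)*conj(1) + 1*(exp(4*I*pi/9))*conj(exp(2*I*pi/3)) + 1*(exp(8*I*pi/9))*conj(exp(-2*I*pi/3)) + 1*(exp(-2*I*pi/3))*conj(1) + 1*(exp(-2*I*pi/9))*conj(exp(2*I*pi/3)) + 1*(exp(2*I*pi/9))*conj(exp(-2*I*pi/3)) + 1*(exp(2*I*pi/3))*conj(1) + 1*(exp(-8*I*pi/9))*conj(exp(2*I*pi/3)) + 1*(exp(-4*I*pi/9))*conj(exp(-2*I*pi/3))
  = (1) + (exp(-2*I*pi/9)) + (exp(-4*I*pi/9)) + (exp(-2*I*pi/3)) + (exp(-8*I*pi/9)) + (exp(8*I*pi/9)) + (exp(2*I*pi/3)) + (exp(4*I*pi/9)) + (exp(2*I*pi/9))
  = 0.
(Exp terms are combined using exp(i*s)*conj(exp(i*t)) = exp(i*(s-t)), and sums of them are collapsed using the identity that for every m > 1 the m distinct m-th roots of unity sum to 0, e.g. 1 + exp(2*I*pi/3) + exp(-2*I*pi/3) = 0.)
Dividing by |G| = 9 gives 0/9 = 0, matching the row-orthogonality relation <chi_2, chi_3> = [chi_2 = chi_3].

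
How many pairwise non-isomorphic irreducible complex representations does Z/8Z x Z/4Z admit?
32

Argument: The number of irreducible complex representations of a finite group equals its number of conjugacy classes. Z/8Z x Z/4Z is abelian of order 32, so every element is its own conjugacy class: 32 classes, so Z/8Z x Z/4Z (order 32) has exactly 32 irreducible complex representations.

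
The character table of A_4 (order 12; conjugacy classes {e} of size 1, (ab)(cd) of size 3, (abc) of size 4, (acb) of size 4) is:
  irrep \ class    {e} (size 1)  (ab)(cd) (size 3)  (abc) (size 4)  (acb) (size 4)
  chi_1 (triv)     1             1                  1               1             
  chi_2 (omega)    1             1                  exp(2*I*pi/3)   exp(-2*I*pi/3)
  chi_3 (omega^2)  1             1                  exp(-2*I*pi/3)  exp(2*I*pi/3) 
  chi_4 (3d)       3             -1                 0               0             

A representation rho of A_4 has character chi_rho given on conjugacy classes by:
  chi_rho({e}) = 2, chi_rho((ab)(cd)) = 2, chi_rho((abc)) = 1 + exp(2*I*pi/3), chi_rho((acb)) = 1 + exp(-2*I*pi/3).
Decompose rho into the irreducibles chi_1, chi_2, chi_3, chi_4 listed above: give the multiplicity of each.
Multiplicities: chi_1: 1, chi_2: 1, chi_3: 0, chi_4: 0.

Explanation: Use <chi_rho, chi> = (1/|G|) sum_C |C| * chi_rho(C) * conj(chi(C)) with |G| = 12 for each irreducible chi in the table:
  <chi_rho, chi_1> = (1/12)[1*(2)*conj(1) + 3*(2)*conj(1) + 4*(1 + exp(2*I*pi/3))*conj(1) + 4*(1 + exp(-2*I*pi/3))*conj(1)]
      = (1/12)[(2) + (6) + (4 + 4*exp(2*I*pi/3)) + (4 + 4*exp(-2*I*pi/3))] = 12/12 = 1
  <chi_rho, chi_2> = (1/12)[1*(2)*conj(1) + 3*(2)*conj(1) + 4*(1 + exp(2*I*pi/3))*conj(exp(2*I*pi/3)) + 4*(1 + exp(-2*I*pi/3))*conj(exp(-2*I*pi/3))]
      = (1/12)[(2) + (6) + (4 + 4*exp(-2*I*pi/3)) + (4 + 4*exp(2*I*pi/3))] = 12/12 = 1
  <chi_rho, chi_3> = (1/12)[1*(2)*conj(1) + 3*(2)*conj(1) + 4*(1 + exp(2*I*pi/3))*conj(exp(-2*I*pi/3)) + 4*(1 + exp(-2*I*pi/3))*conj(exp(2*I*pi/3))]
      = (1/12)[(2) + (6) + (-4) + (-4)] = 0/12 = 0
  <chi_rho, chi_4> = (1/12)[1*(2)*conj(3) + 3*(2)*conj(-1) + 4*(1 + exp(2*I*pi/3))*conj(0) + 4*(1 + exp(-2*I*pi/3))*conj(0)]
      = (1/12)[(6) + (-6) + (0) + (0)] = 0/12 = 0
(Exp terms are combined using exp(i*s)*conj(exp(i*t)) = exp(i*(s-t)), and sums of them are collapsed using the identity that for every m > 1 the m distinct m-th roots of unity sum to 0, e.g. 1 + exp(2*I*pi/3) + exp(-2*I*pi/3) = 0.)
Dimension check: dim(rho) = sum (mult * dim) = 1*1 + 1*1 + 0*1 + 0*3 = 2 = chi_rho(e) = 2.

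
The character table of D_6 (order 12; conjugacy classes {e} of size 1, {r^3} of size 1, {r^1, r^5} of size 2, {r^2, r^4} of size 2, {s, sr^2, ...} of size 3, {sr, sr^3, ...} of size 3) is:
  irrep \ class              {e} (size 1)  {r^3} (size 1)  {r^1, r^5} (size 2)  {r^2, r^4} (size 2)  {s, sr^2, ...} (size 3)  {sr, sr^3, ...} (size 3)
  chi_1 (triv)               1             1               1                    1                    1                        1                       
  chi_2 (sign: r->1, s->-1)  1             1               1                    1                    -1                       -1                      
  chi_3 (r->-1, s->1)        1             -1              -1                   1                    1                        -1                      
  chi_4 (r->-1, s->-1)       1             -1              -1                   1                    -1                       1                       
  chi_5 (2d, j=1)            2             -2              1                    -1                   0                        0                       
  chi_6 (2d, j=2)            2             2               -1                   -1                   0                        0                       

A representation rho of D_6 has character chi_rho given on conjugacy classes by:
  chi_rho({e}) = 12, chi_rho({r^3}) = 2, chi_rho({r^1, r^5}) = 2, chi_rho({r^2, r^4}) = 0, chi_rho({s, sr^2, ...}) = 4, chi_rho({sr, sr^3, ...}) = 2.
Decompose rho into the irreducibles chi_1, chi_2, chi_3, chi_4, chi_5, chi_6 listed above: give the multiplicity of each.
Multiplicities: chi_1: 3, chi_2: 0, chi_3: 1, chi_4: 0, chi_5: 2, chi_6: 2.

Solution. Use <chi_rho, chi> = (1/|G|) sum_C |C| * chi_rho(C) * conj(chi(C)) with |G| = 12 for each irreducible chi in the table:
  <chi_rho, chi_1> = (1/12)[1*(12)*conj(1) + 1*(2)*conj(1) + 2*(2)*conj(1) + 2*(0)*conj(1) + 3*(4)*conj(1) + 3*(2)*conj(1)]
      = (1/12)[(12) + (2) + (4) + (0) + (12) + (6)] = 36/12 = 3
  <chi_rho, chi_2> = (1/12)[1*(12)*conj(1) + 1*(2)*conj(1) + 2*(2)*conj(1) + 2*(0)*conj(1) + 3*(4)*conj(-1) + 3*(2)*conj(-1)]
      = (1/12)[(12) + (2) + (4) + (0) + (-12) + (-6)] = 0/12 = 0
  <chi_rho, chi_3> = (1/12)[1*(12)*conj(1) + 1*(2)*conj(-1) + 2*(2)*conj(-1) + 2*(0)*conj(1) + 3*(4)*conj(1) + 3*(2)*conj(-1)]
      = (1/12)[(12) + (-2) + (-4) + (0) + (12) + (-6)] = 12/12 = 1
  <chi_rho, chi_4> = (1/12)[1*(12)*conj(1) + 1*(2)*conj(-1) + 2*(2)*conj(-1) + 2*(0)*conj(1) + 3*(4)*conj(-1) + 3*(2)*conj(1)]
      = (1/12)[(12) + (-2) + (-4) + (0) + (-12) + (6)] = 0/12 = 0
  <chi_rho, chi_5> = (1/12)[1*(12)*conj(2) + 1*(2)*conj(-2) + 2*(2)*conj(1) + 2*(0)*conj(-1) + 3*(4)*conj(0) + 3*(2)*conj(0)]
      = (1/12)[(24) + (-4) + (4) + (0) + (0) + (0)] = 24/12 = 2
  <chi_rho, chi_6> = (1/12)[1*(12)*conj(2) + 1*(2)*conj(2) + 2*(2)*conj(-1) + 2*(0)*conj(-1) + 3*(4)*conj(0) + 3*(2)*conj(0)]
      = (1/12)[(24) + (4) + (-4) + (0) + (0) + (0)] = 24/12 = 2
Dimension check: dim(rho) = sum (mult * dim) = 3*1 + 0*1 + 1*1 + 0*1 + 2*2 + 2*2 = 12 = chi_rho(e) = 12.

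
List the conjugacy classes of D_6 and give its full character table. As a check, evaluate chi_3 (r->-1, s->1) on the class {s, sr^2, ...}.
Conjugacy classes: {e} of size 1, {r^3} of size 1, {r^1, r^5} of size 2, {r^2, r^4} of size 2, {s, sr^2, ...} of size 3, {sr, sr^3, ...} of size 3.
Character table:
  irrep \ class              {e} (size 1)  {r^3} (size 1)  {r^1, r^5} (size 2)  {r^2, r^4} (size 2)  {s, sr^2, ...} (size 3)  {sr, sr^3, ...} (size 3)
  chi_1 (triv)               1             1               1                    1                    1                        1                       
  chi_2 (sign: r->1, s->-1)  1             1               1                    1                    -1                       -1                      
  chi_3 (r->-1, s->1)        1             -1              -1                   1                    1                        -1                      
  chi_4 (r->-1, s->-1)       1             -1              -1                   1                    -1                       1                       
  chi_5 (2d, j=1)            2             -2              1                    -1                   0                        0                       
  chi_6 (2d, j=2)            2             2               -1                   -1                   0                        0                       

Spot check: chi_3 (r->-1, s->1) on {s, sr^2, ...} = 1.

Reasoning: D_6 has order 2*6 = 12 with 6 conjugacy classes, hence 6 irreducibles. Sum of squared dims 1 + 1 + 1 + 1 + 4 + 4 = 12 = |G|. Linear characters come from the abelianisation; the 2-dimensional irreps have character r^k -> 2*cos(2*pi*j*k/6), reflections -> 0.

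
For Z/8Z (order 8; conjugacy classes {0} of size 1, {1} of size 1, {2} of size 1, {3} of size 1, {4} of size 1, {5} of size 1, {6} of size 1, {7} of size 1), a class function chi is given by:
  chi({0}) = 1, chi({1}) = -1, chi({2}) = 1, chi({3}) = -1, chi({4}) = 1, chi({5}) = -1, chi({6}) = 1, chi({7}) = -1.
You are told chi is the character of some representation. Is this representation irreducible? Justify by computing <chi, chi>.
Irreducible: <chi, chi> = 1.

Derivation: <chi, chi> = (1/|G|) sum_C |C| * |chi(C)|^2 = (1/8)[1*|1|^2 + 1*|-1|^2 + 1*|1|^2 + 1*|-1|^2 + 1*|1|^2 + 1*|-1|^2 + 1*|1|^2 + 1*|-1|^2]
  = (1/8)[(1) + (1) + (1) + (1) + (1) + (1) + (1) + (1)] = 8/8 = 1.
(Exp terms are combined using exp(i*s)*conj(exp(i*t)) = exp(i*(s-t)), and sums of them are collapsed using the identity that for every m > 1 the m distinct m-th roots of unity sum to 0, e.g. 1 + exp(2*I*pi/3) + exp(-2*I*pi/3) = 0.)
A character is irreducible iff <chi, chi> = 1, so this representation is irreducible.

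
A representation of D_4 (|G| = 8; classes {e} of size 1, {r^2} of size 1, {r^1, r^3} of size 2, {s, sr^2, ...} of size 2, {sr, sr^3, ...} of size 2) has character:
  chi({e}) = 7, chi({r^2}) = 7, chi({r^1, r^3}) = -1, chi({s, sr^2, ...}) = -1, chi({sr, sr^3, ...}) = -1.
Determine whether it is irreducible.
Not irreducible (reducible): <chi, chi> = 13 > 1.

Details: <chi, chi> = (1/|G|) sum_C |C| * |chi(C)|^2 = (1/8)[1*|7|^2 + 1*|7|^2 + 2*|-1|^2 + 2*|-1|^2 + 2*|-1|^2]
  = (1/8)[(49) + (49) + (2) + (2) + (2)] = 104/8 = 13.
A character is irreducible iff <chi, chi> = 1, so this representation is reducible.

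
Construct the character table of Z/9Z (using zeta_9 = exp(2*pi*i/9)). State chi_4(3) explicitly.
Character table of Z/9Z (irreps indexed chi_0,...,chi_8 with chi_k(m) = zeta_9^(k*m), zeta_9 = exp(2*pi*i/9)):
  irrep \ class  {0} (size 1)  {1} (size 1)    {2} (size 1)    {3} (size 1)    {4} (size 1)    {5} (size 1)    {6} (size 1)    {7} (size 1)    {8} (size 1)  
  chi_0          1             1               1               1               1               1               1               1               1             
  chi_1          1             exp(2*I*pi/9)   exp(4*I*pi/9)   exp(2*I*pi/3)   exp(8*I*pi/9)   exp(-8*I*pi/9)  exp(-2*I*pi/3)  exp(-4*I*pi/9)  exp(-2*I*pi/9)
  chi_2          1             exp(4*I*pi/9)   exp(8*I*pi/9)   exp(-2*I*pi/3)  exp(-2*I*pi/9)  exp(2*I*pi/9)   exp(2*I*pi/3)   exp(-8*I*pi/9)  exp(-4*I*pi/9)
  chi_3          1             exp(2*I*pi/3)   exp(-2*I*pi/3)  1               exp(2*I*pi/3)   exp(-2*I*pi/3)  1               exp(2*I*pi/3)   exp(-2*I*pi/3)
  chi_4          1             exp(8*I*pi/9)   exp(-2*I*pi/9)  exp(2*I*pi/3)   exp(-4*I*pi/9)  exp(4*I*pi/9)   exp(-2*I*pi/3)  exp(2*I*pi/9)   exp(-8*I*pi/9)
  chi_5          1             exp(-8*I*pi/9)  exp(2*I*pi/9)   exp(-2*I*pi/3)  exp(4*I*pi/9)   exp(-4*I*pi/9)  exp(2*I*pi/3)   exp(-2*I*pi/9)  exp(8*I*pi/9) 
  chi_6          1             exp(-2*I*pi/3)  exp(2*I*pi/3)   1               exp(-2*I*pi/3)  exp(2*I*pi/3)   1               exp(-2*I*pi/3)  exp(2*I*pi/3) 
  chi_7          1             exp(-4*I*pi/9)  exp(-8*I*pi/9)  exp(2*I*pi/3)   exp(2*I*pi/9)   exp(-2*I*pi/9)  exp(-2*I*pi/3)  exp(8*I*pi/9)   exp(4*I*pi/9) 
  chi_8          1             exp(-2*I*pi/9)  exp(-4*I*pi/9)  exp(-2*I*pi/3)  exp(-8*I*pi/9)  exp(8*I*pi/9)   exp(2*I*pi/3)   exp(4*I*pi/9)   exp(2*I*pi/9) 

Spot check: chi_4(3) = zeta_9^(4*3) = zeta_9^12 = exp(2*I*pi/3).

Working: Z/9Z is abelian, so all 9 irreducible complex representations are 1-dimensional. They are given by chi_k(m) = zeta_9^(k*m) for k = 0,...,8. Row orthogonality: sum_m chi_k(m) conj(chi_l(m)) = 9 * [k = l].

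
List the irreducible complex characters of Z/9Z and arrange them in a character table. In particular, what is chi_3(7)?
Character table of Z/9Z (irreps indexed chi_0,...,chi_8 with chi_k(m) = zeta_9^(k*m), zeta_9 = exp(2*pi*i/9)):
  irrep \ class  {0} (size 1)  {1} (size 1)    {2} (size 1)    {3} (size 1)    {4} (size 1)    {5} (size 1)    {6} (size 1)    {7} (size 1)    {8} (size 1)  
  chi_0          1             1               1               1               1               1               1               1               1             
  chi_1          1             exp(2*I*pi/9)   exp(4*I*pi/9)   exp(2*I*pi/3)   exp(8*I*pi/9)   exp(-8*I*pi/9)  exp(-2*I*pi/3)  exp(-4*I*pi/9)  exp(-2*I*pi/9)
  chi_2          1             exp(4*I*pi/9)   exp(8*I*pi/9)   exp(-2*I*pi/3)  exp(-2*I*pi/9)  exp(2*I*pi/9)   exp(2*I*pi/3)   exp(-8*I*pi/9)  exp(-4*I*pi/9)
  chi_3          1             exp(2*I*pi/3)   exp(-2*I*pi/3)  1               exp(2*I*pi/3)   exp(-2*I*pi/3)  1               exp(2*I*pi/3)   exp(-2*I*pi/3)
  chi_4          1             exp(8*I*pi/9)   exp(-2*I*pi/9)  exp(2*I*pi/3)   exp(-4*I*pi/9)  exp(4*I*pi/9)   exp(-2*I*pi/3)  exp(2*I*pi/9)   exp(-8*I*pi/9)
  chi_5          1             exp(-8*I*pi/9)  exp(2*I*pi/9)   exp(-2*I*pi/3)  exp(4*I*pi/9)   exp(-4*I*pi/9)  exp(2*I*pi/3)   exp(-2*I*pi/9)  exp(8*I*pi/9) 
  chi_6          1             exp(-2*I*pi/3)  exp(2*I*pi/3)   1               exp(-2*I*pi/3)  exp(2*I*pi/3)   1               exp(-2*I*pi/3)  exp(2*I*pi/3) 
  chi_7          1             exp(-4*I*pi/9)  exp(-8*I*pi/9)  exp(2*I*pi/3)   exp(2*I*pi/9)   exp(-2*I*pi/9)  exp(-2*I*pi/3)  exp(8*I*pi/9)   exp(4*I*pi/9) 
  chi_8          1             exp(-2*I*pi/9)  exp(-4*I*pi/9)  exp(-2*I*pi/3)  exp(-8*I*pi/9)  exp(8*I*pi/9)   exp(2*I*pi/3)   exp(4*I*pi/9)   exp(2*I*pi/9) 

Spot check: chi_3(7) = zeta_9^(3*7) = zeta_9^21 = exp(2*I*pi/3).

Solution. Z/9Z is abelian, so all 9 irreducible complex representations are 1-dimensional. They are given by chi_k(m) = zeta_9^(k*m) for k = 0,...,8. Row orthogonality: sum_m chi_k(m) conj(chi_l(m)) = 9 * [k = l].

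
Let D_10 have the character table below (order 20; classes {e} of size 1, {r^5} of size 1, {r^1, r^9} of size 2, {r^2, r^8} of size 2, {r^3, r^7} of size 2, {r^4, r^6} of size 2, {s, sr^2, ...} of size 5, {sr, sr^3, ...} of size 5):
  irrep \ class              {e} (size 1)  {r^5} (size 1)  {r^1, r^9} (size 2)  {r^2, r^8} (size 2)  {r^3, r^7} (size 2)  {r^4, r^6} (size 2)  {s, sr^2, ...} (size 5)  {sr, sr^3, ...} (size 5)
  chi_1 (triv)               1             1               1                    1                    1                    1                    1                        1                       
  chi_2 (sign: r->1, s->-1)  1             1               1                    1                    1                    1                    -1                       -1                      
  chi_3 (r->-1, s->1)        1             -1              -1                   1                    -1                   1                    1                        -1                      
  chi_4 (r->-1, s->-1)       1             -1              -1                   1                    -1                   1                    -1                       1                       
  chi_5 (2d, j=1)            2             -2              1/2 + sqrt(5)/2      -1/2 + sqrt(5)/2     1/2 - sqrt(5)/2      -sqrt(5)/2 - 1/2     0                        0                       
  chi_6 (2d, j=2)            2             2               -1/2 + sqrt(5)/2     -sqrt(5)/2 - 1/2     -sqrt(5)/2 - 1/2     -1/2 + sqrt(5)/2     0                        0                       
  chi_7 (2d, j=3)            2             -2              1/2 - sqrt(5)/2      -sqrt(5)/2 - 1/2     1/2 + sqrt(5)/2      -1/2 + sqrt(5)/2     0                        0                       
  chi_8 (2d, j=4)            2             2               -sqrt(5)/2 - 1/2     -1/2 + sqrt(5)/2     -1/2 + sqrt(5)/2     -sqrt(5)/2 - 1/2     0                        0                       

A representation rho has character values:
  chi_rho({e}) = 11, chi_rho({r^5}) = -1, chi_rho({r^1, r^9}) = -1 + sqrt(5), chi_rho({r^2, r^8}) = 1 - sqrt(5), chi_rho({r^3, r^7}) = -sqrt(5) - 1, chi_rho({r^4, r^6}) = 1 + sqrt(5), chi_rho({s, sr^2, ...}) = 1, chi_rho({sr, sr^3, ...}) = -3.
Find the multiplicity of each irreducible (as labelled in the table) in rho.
Multiplicities: chi_1: 0, chi_2: 1, chi_3: 2, chi_4: 0, chi_5: 1, chi_6: 2, chi_7: 1, chi_8: 0.

Explanation: Use <chi_rho, chi> = (1/|G|) sum_C |C| * chi_rho(C) * conj(chi(C)) with |G| = 20 for each irreducible chi in the table:
  <chi_rho, chi_1> = (1/20)[1*(11)*conj(1) + 1*(-1)*conj(1) + 2*(-1 + sqrt(5))*conj(1) + 2*(1 - sqrt(5))*conj(1) + 2*(-sqrt(5) - 1)*conj(1) + 2*(1 + sqrt(5))*conj(1) + 5*(1)*conj(1) + 5*(-3)*conj(1)]
      = (1/20)[(11) + (-1) + (-2 + 2*sqrt(5)) + (2 - 2*sqrt(5)) + (-2*sqrt(5) - 2) + (2 + 2*sqrt(5)) + (5) + (-15)] = 0/20 = 0
  <chi_rho, chi_2> = (1/20)[1*(11)*conj(1) + 1*(-1)*conj(1) + 2*(-1 + sqrt(5))*conj(1) + 2*(1 - sqrt(5))*conj(1) + 2*(-sqrt(5) - 1)*conj(1) + 2*(1 + sqrt(5))*conj(1) + 5*(1)*conj(-1) + 5*(-3)*conj(-1)]
      = (1/20)[(11) + (-1) + (-2 + 2*sqrt(5)) + (2 - 2*sqrt(5)) + (-2*sqrt(5) - 2) + (2 + 2*sqrt(5)) + (-5) + (15)] = 20/20 = 1
  <chi_rho, chi_3> = (1/20)[1*(11)*conj(1) + 1*(-1)*conj(-1) + 2*(-1 + sqrt(5))*conj(-1) + 2*(1 - sqrt(5))*conj(1) + 2*(-sqrt(5) - 1)*conj(-1) + 2*(1 + sqrt(5))*conj(1) + 5*(1)*conj(1) + 5*(-3)*conj(-1)]
      = (1/20)[(11) + (1) + (2 - 2*sqrt(5)) + (2 - 2*sqrt(5)) + (2 + 2*sqrt(5)) + (2 + 2*sqrt(5)) + (5) + (15)] = 40/20 = 2
  <chi_rho, chi_4> = (1/20)[1*(11)*conj(1) + 1*(-1)*conj(-1) + 2*(-1 + sqrt(5))*conj(-1) + 2*(1 - sqrt(5))*conj(1) + 2*(-sqrt(5) - 1)*conj(-1) + 2*(1 + sqrt(5))*conj(1) + 5*(1)*conj(-1) + 5*(-3)*conj(1)]
      = (1/20)[(11) + (1) + (2 - 2*sqrt(5)) + (2 - 2*sqrt(5)) + (2 + 2*sqrt(5)) + (2 + 2*sqrt(5)) + (-5) + (-15)] = 0/20 = 0
  <chi_rho, chi_5> = (1/20)[1*(11)*conj(2) + 1*(-1)*conj(-2) + 2*(-1 + sqrt(5))*conj(1/2 + sqrt(5)/2) + 2*(1 - sqrt(5))*conj(-1/2 + sqrt(5)/2) + 2*(-sqrt(5) - 1)*conj(1/2 - sqrt(5)/2) + 2*(1 + sqrt(5))*conj(-sqrt(5)/2 - 1/2) + 5*(1)*conj(0) + 5*(-3)*conj(0)]
      = (1/20)[(22) + (2) + (4) + (-6 + 2*sqrt(5)) + (4) + (-6 - 2*sqrt(5)) + (0) + (0)] = 20/20 = 1
  <chi_rho, chi_6> = (1/20)[1*(11)*conj(2) + 1*(-1)*conj(2) + 2*(-1 + sqrt(5))*conj(-1/2 + sqrt(5)/2) + 2*(1 - sqrt(5))*conj(-sqrt(5)/2 - 1/2) + 2*(-sqrt(5) - 1)*conj(-sqrt(5)/2 - 1/2) + 2*(1 + sqrt(5))*conj(-1/2 + sqrt(5)/2) + 5*(1)*conj(0) + 5*(-3)*conj(0)]
      = (1/20)[(22) + (-2) + (6 - 2*sqrt(5)) + (4) + (2*sqrt(5) + 6) + (4) + (0) + (0)] = 40/20 = 2
  <chi_rho, chi_7> = (1/20)[1*(11)*conj(2) + 1*(-1)*conj(-2) + 2*(-1 + sqrt(5))*conj(1/2 - sqrt(5)/2) + 2*(1 - sqrt(5))*conj(-sqrt(5)/2 - 1/2) + 2*(-sqrt(5) - 1)*conj(1/2 + sqrt(5)/2) + 2*(1 + sqrt(5))*conj(-1/2 + sqrt(5)/2) + 5*(1)*conj(0) + 5*(-3)*conj(0)]
      = (1/20)[(22) + (2) + (-6 + 2*sqrt(5)) + (4) + (-6 - 2*sqrt(5)) + (4) + (0) + (0)] = 20/20 = 1
  <chi_rho, chi_8> = (1/20)[1*(11)*conj(2) + 1*(-1)*conj(2) + 2*(-1 + sqrt(5))*conj(-sqrt(5)/2 - 1/2) + 2*(1 - sqrt(5))*conj(-1/2 + sqrt(5)/2) + 2*(-sqrt(5) - 1)*conj(-1/2 + sqrt(5)/2) + 2*(1 + sqrt(5))*conj(-sqrt(5)/2 - 1/2) + 5*(1)*conj(0) + 5*(-3)*conj(0)]
      = (1/20)[(22) + (-2) + (-4) + (-6 + 2*sqrt(5)) + (-4) + (-6 - 2*sqrt(5)) + (0) + (0)] = 0/20 = 0
Dimension check: dim(rho) = sum (mult * dim) = 0*1 + 1*1 + 2*1 + 0*1 + 1*2 + 2*2 + 1*2 + 0*2 = 11 = chi_rho(e) = 11.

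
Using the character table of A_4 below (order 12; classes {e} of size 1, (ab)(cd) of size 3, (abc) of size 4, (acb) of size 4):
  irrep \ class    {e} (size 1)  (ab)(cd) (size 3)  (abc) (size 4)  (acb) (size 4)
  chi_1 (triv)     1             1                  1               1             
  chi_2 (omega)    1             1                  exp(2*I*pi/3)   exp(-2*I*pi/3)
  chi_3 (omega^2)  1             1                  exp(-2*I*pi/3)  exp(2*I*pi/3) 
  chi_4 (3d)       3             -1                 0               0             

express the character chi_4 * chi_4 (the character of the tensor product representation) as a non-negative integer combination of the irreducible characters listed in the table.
chi_4 tensor chi_4 = chi_1 + chi_2 + chi_3 + 2*chi_4 (all other irreducibles have multiplicity 0).

Solution. The character of a tensor product is the pointwise product (chi_4 * chi_4)(C) = chi_4(C) * chi_4(C):
  {e}: (3)*(3), (ab)(cd): (-1)*(-1), (abc): (0)*(0), (acb): (0)*(0)
so (chi_4 * chi_4) takes values
  {e} -> 9, (ab)(cd) -> 1, (abc) -> 0, (acb) -> 0.
Now take the inner product of this character with each irreducible chi from the table, <chi_4*chi_4, chi> = (1/12) sum_C |C| (chi_4*chi_4)(C) conj(chi(C)):
  <chi_4*chi_4, chi_1> = (1/12)[1*(9)*conj(1) + 3*(1)*conj(1) + 4*(0)*conj(1) + 4*(0)*conj(1)]
      = (1/12)[(9) + (3) + (0) + (0)] = 12/12 = 1
  <chi_4*chi_4, chi_2> = (1/12)[1*(9)*conj(1) + 3*(1)*conj(1) + 4*(0)*conj(exp(2*I*pi/3)) + 4*(0)*conj(exp(-2*I*pi/3))]
      = (1/12)[(9) + (3) + (0) + (0)] = 12/12 = 1
  <chi_4*chi_4, chi_3> = (1/12)[1*(9)*conj(1) + 3*(1)*conj(1) + 4*(0)*conj(exp(-2*I*pi/3)) + 4*(0)*conj(exp(2*I*pi/3))]
      = (1/12)[(9) + (3) + (0) + (0)] = 12/12 = 1
  <chi_4*chi_4, chi_4> = (1/12)[1*(9)*conj(3) + 3*(1)*conj(-1) + 4*(0)*conj(0) + 4*(0)*conj(0)]
      = (1/12)[(27) + (-3) + (0) + (0)] = 24/12 = 2
(Exp terms are combined using exp(i*s)*conj(exp(i*t)) = exp(i*(s-t)), and sums of them are collapsed using the identity that for every m > 1 the m distinct m-th roots of unity sum to 0, e.g. 1 + exp(2*I*pi/3) + exp(-2*I*pi/3) = 0.)
Hence the multiplicities are chi_1: 1, chi_2: 1, chi_3: 1, chi_4: 2. Dimension check: dim(chi_4)*dim(chi_4) = 3*3 = 9 and sum (mult * dim) = 1*1 + 1*1 + 1*1 + 2*3 = 9.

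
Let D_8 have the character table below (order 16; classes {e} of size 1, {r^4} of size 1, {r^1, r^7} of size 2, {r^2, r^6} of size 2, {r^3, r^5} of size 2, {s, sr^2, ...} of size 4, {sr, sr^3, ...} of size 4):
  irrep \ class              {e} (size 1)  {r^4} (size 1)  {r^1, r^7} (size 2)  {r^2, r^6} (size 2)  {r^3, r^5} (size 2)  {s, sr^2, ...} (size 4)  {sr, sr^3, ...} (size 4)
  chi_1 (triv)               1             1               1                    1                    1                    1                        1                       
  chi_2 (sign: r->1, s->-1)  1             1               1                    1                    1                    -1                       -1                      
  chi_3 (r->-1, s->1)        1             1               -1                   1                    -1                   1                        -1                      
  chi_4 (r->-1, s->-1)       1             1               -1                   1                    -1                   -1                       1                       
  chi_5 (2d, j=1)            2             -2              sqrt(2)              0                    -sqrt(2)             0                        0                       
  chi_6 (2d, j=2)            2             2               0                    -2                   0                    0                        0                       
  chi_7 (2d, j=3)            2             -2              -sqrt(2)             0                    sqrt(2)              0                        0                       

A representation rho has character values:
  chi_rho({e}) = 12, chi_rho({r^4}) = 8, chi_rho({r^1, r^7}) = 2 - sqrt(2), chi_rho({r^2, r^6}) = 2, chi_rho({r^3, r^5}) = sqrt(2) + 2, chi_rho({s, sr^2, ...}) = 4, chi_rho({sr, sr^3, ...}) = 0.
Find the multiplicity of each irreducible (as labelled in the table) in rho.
Multiplicities: chi_1: 3, chi_2: 1, chi_3: 2, chi_4: 0, chi_5: 0, chi_6: 2, chi_7: 1.

Solution. Use <chi_rho, chi> = (1/|G|) sum_C |C| * chi_rho(C) * conj(chi(C)) with |G| = 16 for each irreducible chi in the table:
  <chi_rho, chi_1> = (1/16)[1*(12)*conj(1) + 1*(8)*conj(1) + 2*(2 - sqrt(2))*conj(1) + 2*(2)*conj(1) + 2*(sqrt(2) + 2)*conj(1) + 4*(4)*conj(1) + 4*(0)*conj(1)]
      = (1/16)[(12) + (8) + (4 - 2*sqrt(2)) + (4) + (2*sqrt(2) + 4) + (16) + (0)] = 48/16 = 3
  <chi_rho, chi_2> = (1/16)[1*(12)*conj(1) + 1*(8)*conj(1) + 2*(2 - sqrt(2))*conj(1) + 2*(2)*conj(1) + 2*(sqrt(2) + 2)*conj(1) + 4*(4)*conj(-1) + 4*(0)*conj(-1)]
      = (1/16)[(12) + (8) + (4 - 2*sqrt(2)) + (4) + (2*sqrt(2) + 4) + (-16) + (0)] = 16/16 = 1
  <chi_rho, chi_3> = (1/16)[1*(12)*conj(1) + 1*(8)*conj(1) + 2*(2 - sqrt(2))*conj(-1) + 2*(2)*conj(1) + 2*(sqrt(2) + 2)*conj(-1) + 4*(4)*conj(1) + 4*(0)*conj(-1)]
      = (1/16)[(12) + (8) + (-4 + 2*sqrt(2)) + (4) + (-4 - 2*sqrt(2)) + (16) + (0)] = 32/16 = 2
  <chi_rho, chi_4> = (1/16)[1*(12)*conj(1) + 1*(8)*conj(1) + 2*(2 - sqrt(2))*conj(-1) + 2*(2)*conj(1) + 2*(sqrt(2) + 2)*conj(-1) + 4*(4)*conj(-1) + 4*(0)*conj(1)]
      = (1/16)[(12) + (8) + (-4 + 2*sqrt(2)) + (4) + (-4 - 2*sqrt(2)) + (-16) + (0)] = 0/16 = 0
  <chi_rho, chi_5> = (1/16)[1*(12)*conj(2) + 1*(8)*conj(-2) + 2*(2 - sqrt(2))*conj(sqrt(2)) + 2*(2)*conj(0) + 2*(sqrt(2) + 2)*conj(-sqrt(2)) + 4*(4)*conj(0) + 4*(0)*conj(0)]
      = (1/16)[(24) + (-16) + (-4 + 4*sqrt(2)) + (0) + (-4*sqrt(2) - 4) + (0) + (0)] = 0/16 = 0
  <chi_rho, chi_6> = (1/16)[1*(12)*conj(2) + 1*(8)*conj(2) + 2*(2 - sqrt(2))*conj(0) + 2*(2)*conj(-2) + 2*(sqrt(2) + 2)*conj(0) + 4*(4)*conj(0) + 4*(0)*conj(0)]
      = (1/16)[(24) + (16) + (0) + (-8) + (0) + (0) + (0)] = 32/16 = 2
  <chi_rho, chi_7> = (1/16)[1*(12)*conj(2) + 1*(8)*conj(-2) + 2*(2 - sqrt(2))*conj(-sqrt(2)) + 2*(2)*conj(0) + 2*(sqrt(2) + 2)*conj(sqrt(2)) + 4*(4)*conj(0) + 4*(0)*conj(0)]
      = (1/16)[(24) + (-16) + (4 - 4*sqrt(2)) + (0) + (4 + 4*sqrt(2)) + (0) + (0)] = 16/16 = 1
Dimension check: dim(rho) = sum (mult * dim) = 3*1 + 1*1 + 2*1 + 0*1 + 0*2 + 2*2 + 1*2 = 12 = chi_rho(e) = 12.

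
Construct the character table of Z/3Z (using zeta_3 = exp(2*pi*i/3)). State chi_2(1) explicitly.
Character table of Z/3Z (irreps indexed chi_0,...,chi_2 with chi_k(m) = zeta_3^(k*m), zeta_3 = exp(2*pi*i/3)):
  irrep \ class  {0} (size 1)  {1} (size 1)    {2} (size 1)  
  chi_0          1             1               1             
  chi_1          1             exp(2*I*pi/3)   exp(-2*I*pi/3)
  chi_2          1             exp(-2*I*pi/3)  exp(2*I*pi/3) 

Spot check: chi_2(1) = zeta_3^(2*1) = zeta_3^2 = exp(-2*I*pi/3).

Working: Z/3Z is abelian, so all 3 irreducible complex representations are 1-dimensional. They are given by chi_k(m) = zeta_3^(k*m) for k = 0,...,2. Row orthogonality: sum_m chi_k(m) conj(chi_l(m)) = 3 * [k = l].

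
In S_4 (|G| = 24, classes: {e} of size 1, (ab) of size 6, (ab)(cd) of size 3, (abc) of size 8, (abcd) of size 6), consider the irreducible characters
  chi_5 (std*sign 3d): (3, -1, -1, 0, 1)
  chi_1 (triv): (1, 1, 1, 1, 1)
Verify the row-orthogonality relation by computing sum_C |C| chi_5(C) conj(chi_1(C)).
Sum = 0; so <chi_5, chi_1> = 0 (distinct irreducibles are orthogonal).

Justification: Compute term by term over conjugacy classes (|C| * chi_5(C) * conj(chi_1(C))):
  1*(3)*conj(1) + 6*(-1)*conj(1) + 3*(-1)*conj(1) + 8*(0)*conj(1) + 6*(1)*conj(1)
  = (3) + (-6) + (-3) + (0) + (6)
  = 0.
Dividing by |G| = 24 gives 0/24 = 0, matching the row-orthogonality relation <chi_5, chi_1> = [chi_5 = chi_1].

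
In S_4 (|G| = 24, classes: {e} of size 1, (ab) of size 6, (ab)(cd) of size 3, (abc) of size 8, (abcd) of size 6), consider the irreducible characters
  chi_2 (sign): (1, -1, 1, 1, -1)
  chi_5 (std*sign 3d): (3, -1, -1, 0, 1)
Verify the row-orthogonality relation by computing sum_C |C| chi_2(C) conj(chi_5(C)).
Sum = 0; so <chi_2, chi_5> = 0 (distinct irreducibles are orthogonal).

Explanation: Compute term by term over conjugacy classes (|C| * chi_2(C) * conj(chi_5(C))):
  1*(1)*conj(3) + 6*(-1)*conj(-1) + 3*(1)*conj(-1) + 8*(1)*conj(0) + 6*(-1)*conj(1)
  = (3) + (6) + (-3) + (0) + (-6)
  = 0.
Dividing by |G| = 24 gives 0/24 = 0, matching the row-orthogonality relation <chi_2, chi_5> = [chi_2 = chi_5].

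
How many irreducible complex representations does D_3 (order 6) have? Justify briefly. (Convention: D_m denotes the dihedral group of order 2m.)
3

Derivation: The number of irreducible complex representations of a finite group equals its number of conjugacy classes. D_3 has 3 conjugacy classes ((n+3)/2 for n odd), so D_3 (order 6) has exactly 3 irreducible complex representations.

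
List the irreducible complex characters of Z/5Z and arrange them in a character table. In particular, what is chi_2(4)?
Character table of Z/5Z (irreps indexed chi_0,...,chi_4 with chi_k(m) = zeta_5^(k*m), zeta_5 = exp(2*pi*i/5)):
  irrep \ class  {0} (size 1)  {1} (size 1)    {2} (size 1)    {3} (size 1)    {4} (size 1)  
  chi_0          1             1               1               1               1             
  chi_1          1             exp(2*I*pi/5)   exp(4*I*pi/5)   exp(-4*I*pi/5)  exp(-2*I*pi/5)
  chi_2          1             exp(4*I*pi/5)   exp(-2*I*pi/5)  exp(2*I*pi/5)   exp(-4*I*pi/5)
  chi_3          1             exp(-4*I*pi/5)  exp(2*I*pi/5)   exp(-2*I*pi/5)  exp(4*I*pi/5) 
  chi_4          1             exp(-2*I*pi/5)  exp(-4*I*pi/5)  exp(4*I*pi/5)   exp(2*I*pi/5) 

Spot check: chi_2(4) = zeta_5^(2*4) = zeta_5^8 = exp(-4*I*pi/5).

Justification: Z/5Z is abelian, so all 5 irreducible complex representations are 1-dimensional. They are given by chi_k(m) = zeta_5^(k*m) for k = 0,...,4. Row orthogonality: sum_m chi_k(m) conj(chi_l(m)) = 5 * [k = l].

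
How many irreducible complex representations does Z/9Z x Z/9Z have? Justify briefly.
81

Why: The number of irreducible complex representations of a finite group equals its number of conjugacy classes. Z/9Z x Z/9Z is abelian of order 81, so every element is its own conjugacy class: 81 classes, so Z/9Z x Z/9Z (order 81) has exactly 81 irreducible complex representations.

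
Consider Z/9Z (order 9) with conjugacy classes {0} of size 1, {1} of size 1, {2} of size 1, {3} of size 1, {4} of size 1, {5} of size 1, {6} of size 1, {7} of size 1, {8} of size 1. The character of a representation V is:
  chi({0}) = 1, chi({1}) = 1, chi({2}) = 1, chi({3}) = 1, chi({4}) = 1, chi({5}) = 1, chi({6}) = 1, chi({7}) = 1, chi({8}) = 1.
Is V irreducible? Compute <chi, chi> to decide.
Irreducible: <chi, chi> = 1.

<chi, chi> = (1/|G|) sum_C |C| * |chi(C)|^2 = (1/9)[1*|1|^2 + 1*|1|^2 + 1*|1|^2 + 1*|1|^2 + 1*|1|^2 + 1*|1|^2 + 1*|1|^2 + 1*|1|^2 + 1*|1|^2]
  = (1/9)[(1) + (1) + (1) + (1) + (1) + (1) + (1) + (1) + (1)] = 9/9 = 1.
(Exp terms are combined using exp(i*s)*conj(exp(i*t)) = exp(i*(s-t)), and sums of them are collapsed using the identity that for every m > 1 the m distinct m-th roots of unity sum to 0, e.g. 1 + exp(2*I*pi/3) + exp(-2*I*pi/3) = 0.)
A character is irreducible iff <chi, chi> = 1, so this representation is irreducible.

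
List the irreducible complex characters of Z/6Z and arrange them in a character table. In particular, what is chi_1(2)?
Character table of Z/6Z (irreps indexed chi_0,...,chi_5 with chi_k(m) = zeta_6^(k*m), zeta_6 = exp(2*pi*i/6)):
  irrep \ class  {0} (size 1)  {1} (size 1)    {2} (size 1)    {3} (size 1)  {4} (size 1)    {5} (size 1)  
  chi_0          1             1               1               1             1               1             
  chi_1          1             exp(I*pi/3)     exp(2*I*pi/3)   -1            exp(-2*I*pi/3)  exp(-I*pi/3)  
  chi_2          1             exp(2*I*pi/3)   exp(-2*I*pi/3)  1             exp(2*I*pi/3)   exp(-2*I*pi/3)
  chi_3          1             -1              1               -1            1               -1            
  chi_4          1             exp(-2*I*pi/3)  exp(2*I*pi/3)   1             exp(-2*I*pi/3)  exp(2*I*pi/3) 
  chi_5          1             exp(-I*pi/3)    exp(-2*I*pi/3)  -1            exp(2*I*pi/3)   exp(I*pi/3)   

Spot check: chi_1(2) = zeta_6^(1*2) = zeta_6^2 = exp(2*I*pi/3).

Solution. Z/6Z is abelian, so all 6 irreducible complex representations are 1-dimensional. They are given by chi_k(m) = zeta_6^(k*m) for k = 0,...,5. Row orthogonality: sum_m chi_k(m) conj(chi_l(m)) = 6 * [k = l].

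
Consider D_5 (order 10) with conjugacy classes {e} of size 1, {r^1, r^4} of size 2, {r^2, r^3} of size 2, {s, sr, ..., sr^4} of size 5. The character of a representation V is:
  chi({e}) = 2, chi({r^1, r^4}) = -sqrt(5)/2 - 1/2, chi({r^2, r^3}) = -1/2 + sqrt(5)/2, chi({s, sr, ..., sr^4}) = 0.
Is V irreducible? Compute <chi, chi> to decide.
Irreducible: <chi, chi> = 1.

Working: <chi, chi> = (1/|G|) sum_C |C| * |chi(C)|^2 = (1/10)[1*|2|^2 + 2*|-sqrt(5)/2 - 1/2|^2 + 2*|-1/2 + sqrt(5)/2|^2 + 5*|0|^2]
  = (1/10)[(4) + (sqrt(5) + 3) + (3 - sqrt(5)) + (0)] = 10/10 = 1.
A character is irreducible iff <chi, chi> = 1, so this representation is irreducible.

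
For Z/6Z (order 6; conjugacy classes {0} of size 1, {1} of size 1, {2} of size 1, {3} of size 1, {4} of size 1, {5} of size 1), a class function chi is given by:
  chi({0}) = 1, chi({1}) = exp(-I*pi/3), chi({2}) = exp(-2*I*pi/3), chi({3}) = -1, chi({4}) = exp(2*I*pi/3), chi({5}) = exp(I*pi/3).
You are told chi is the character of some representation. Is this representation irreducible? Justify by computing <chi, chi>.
Irreducible: <chi, chi> = 1.

Proof sketch: <chi, chi> = (1/|G|) sum_C |C| * |chi(C)|^2 = (1/6)[1*|1|^2 + 1*|exp(-I*pi/3)|^2 + 1*|exp(-2*I*pi/3)|^2 + 1*|-1|^2 + 1*|exp(2*I*pi/3)|^2 + 1*|exp(I*pi/3)|^2]
  = (1/6)[(1) + (1) + (1) + (1) + (1) + (1)] = 6/6 = 1.
(Exp terms are combined using exp(i*s)*conj(exp(i*t)) = exp(i*(s-t)), and sums of them are collapsed using the identity that for every m > 1 the m distinct m-th roots of unity sum to 0, e.g. 1 + exp(2*I*pi/3) + exp(-2*I*pi/3) = 0.)
A character is irreducible iff <chi, chi> = 1, so this representation is irreducible.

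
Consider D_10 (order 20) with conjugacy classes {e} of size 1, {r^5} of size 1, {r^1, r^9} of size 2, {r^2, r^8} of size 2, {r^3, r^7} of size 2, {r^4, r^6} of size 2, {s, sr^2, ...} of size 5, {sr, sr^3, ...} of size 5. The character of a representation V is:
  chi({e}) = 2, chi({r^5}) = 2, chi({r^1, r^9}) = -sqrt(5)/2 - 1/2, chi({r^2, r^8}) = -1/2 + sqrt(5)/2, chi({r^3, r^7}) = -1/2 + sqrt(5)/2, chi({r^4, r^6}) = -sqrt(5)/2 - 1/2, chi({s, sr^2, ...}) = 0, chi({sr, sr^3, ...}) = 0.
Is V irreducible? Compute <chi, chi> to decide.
Irreducible: <chi, chi> = 1.

Details: <chi, chi> = (1/|G|) sum_C |C| * |chi(C)|^2 = (1/20)[1*|2|^2 + 1*|2|^2 + 2*|-sqrt(5)/2 - 1/2|^2 + 2*|-1/2 + sqrt(5)/2|^2 + 2*|-1/2 + sqrt(5)/2|^2 + 2*|-sqrt(5)/2 - 1/2|^2 + 5*|0|^2 + 5*|0|^2]
  = (1/20)[(4) + (4) + (sqrt(5) + 3) + (3 - sqrt(5)) + (3 - sqrt(5)) + (sqrt(5) + 3) + (0) + (0)] = 20/20 = 1.
A character is irreducible iff <chi, chi> = 1, so this representation is irreducible.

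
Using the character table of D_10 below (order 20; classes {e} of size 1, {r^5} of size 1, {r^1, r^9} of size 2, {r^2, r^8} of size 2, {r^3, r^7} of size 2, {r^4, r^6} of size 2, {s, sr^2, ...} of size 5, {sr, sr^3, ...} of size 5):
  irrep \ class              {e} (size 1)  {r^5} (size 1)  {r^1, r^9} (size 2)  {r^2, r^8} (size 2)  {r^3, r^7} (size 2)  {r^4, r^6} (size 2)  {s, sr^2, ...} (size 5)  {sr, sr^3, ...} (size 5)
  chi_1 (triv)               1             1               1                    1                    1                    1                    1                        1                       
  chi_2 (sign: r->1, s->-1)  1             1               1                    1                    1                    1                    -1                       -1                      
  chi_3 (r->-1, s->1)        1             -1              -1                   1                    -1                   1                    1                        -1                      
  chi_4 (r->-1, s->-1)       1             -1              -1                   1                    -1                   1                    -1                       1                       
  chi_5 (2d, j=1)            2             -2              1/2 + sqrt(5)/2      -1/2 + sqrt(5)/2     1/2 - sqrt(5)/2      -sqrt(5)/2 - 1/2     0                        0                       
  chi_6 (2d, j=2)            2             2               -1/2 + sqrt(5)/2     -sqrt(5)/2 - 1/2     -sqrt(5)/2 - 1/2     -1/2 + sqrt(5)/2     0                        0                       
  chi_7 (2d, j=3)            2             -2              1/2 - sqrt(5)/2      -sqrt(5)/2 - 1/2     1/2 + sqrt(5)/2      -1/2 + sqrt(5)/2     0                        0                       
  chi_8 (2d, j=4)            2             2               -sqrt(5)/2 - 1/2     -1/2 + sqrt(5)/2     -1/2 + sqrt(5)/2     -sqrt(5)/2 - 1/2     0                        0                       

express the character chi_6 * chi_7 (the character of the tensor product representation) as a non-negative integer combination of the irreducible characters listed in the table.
chi_6 tensor chi_7 = chi_3 + chi_4 + chi_5 (all other irreducibles have multiplicity 0).

Explanation: The character of a tensor product is the pointwise product (chi_6 * chi_7)(C) = chi_6(C) * chi_7(C):
  {e}: (2)*(2), {r^5}: (2)*(-2), {r^1, r^9}: (-1/2 + sqrt(5)/2)*(1/2 - sqrt(5)/2), {r^2, r^8}: (-sqrt(5)/2 - 1/2)*(-sqrt(5)/2 - 1/2), {r^3, r^7}: (-sqrt(5)/2 - 1/2)*(1/2 + sqrt(5)/2), {r^4, r^6}: (-1/2 + sqrt(5)/2)*(-1/2 + sqrt(5)/2), {s, sr^2, ...}: (0)*(0), {sr, sr^3, ...}: (0)*(0)
so (chi_6 * chi_7) takes values
  {e} -> 4, {r^5} -> -4, {r^1, r^9} -> -3/2 + sqrt(5)/2, {r^2, r^8} -> sqrt(5)/2 + 3/2, {r^3, r^7} -> -3/2 - sqrt(5)/2, {r^4, r^6} -> 3/2 - sqrt(5)/2, {s, sr^2, ...} -> 0, {sr, sr^3, ...} -> 0.
Now take the inner product of this character with each irreducible chi from the table, <chi_6*chi_7, chi> = (1/20) sum_C |C| (chi_6*chi_7)(C) conj(chi(C)):
  <chi_6*chi_7, chi_1> = (1/20)[1*(4)*conj(1) + 1*(-4)*conj(1) + 2*(-3/2 + sqrt(5)/2)*conj(1) + 2*(sqrt(5)/2 + 3/2)*conj(1) + 2*(-3/2 - sqrt(5)/2)*conj(1) + 2*(3/2 - sqrt(5)/2)*conj(1) + 5*(0)*conj(1) + 5*(0)*conj(1)]
      = (1/20)[(4) + (-4) + (-3 + sqrt(5)) + (sqrt(5) + 3) + (-3 - sqrt(5)) + (3 - sqrt(5)) + (0) + (0)] = 0/20 = 0
  <chi_6*chi_7, chi_2> = (1/20)[1*(4)*conj(1) + 1*(-4)*conj(1) + 2*(-3/2 + sqrt(5)/2)*conj(1) + 2*(sqrt(5)/2 + 3/2)*conj(1) + 2*(-3/2 - sqrt(5)/2)*conj(1) + 2*(3/2 - sqrt(5)/2)*conj(1) + 5*(0)*conj(-1) + 5*(0)*conj(-1)]
      = (1/20)[(4) + (-4) + (-3 + sqrt(5)) + (sqrt(5) + 3) + (-3 - sqrt(5)) + (3 - sqrt(5)) + (0) + (0)] = 0/20 = 0
  <chi_6*chi_7, chi_3> = (1/20)[1*(4)*conj(1) + 1*(-4)*conj(-1) + 2*(-3/2 + sqrt(5)/2)*conj(-1) + 2*(sqrt(5)/2 + 3/2)*conj(1) + 2*(-3/2 - sqrt(5)/2)*conj(-1) + 2*(3/2 - sqrt(5)/2)*conj(1) + 5*(0)*conj(1) + 5*(0)*conj(-1)]
      = (1/20)[(4) + (4) + (3 - sqrt(5)) + (sqrt(5) + 3) + (sqrt(5) + 3) + (3 - sqrt(5)) + (0) + (0)] = 20/20 = 1
  <chi_6*chi_7, chi_4> = (1/20)[1*(4)*conj(1) + 1*(-4)*conj(-1) + 2*(-3/2 + sqrt(5)/2)*conj(-1) + 2*(sqrt(5)/2 + 3/2)*conj(1) + 2*(-3/2 - sqrt(5)/2)*conj(-1) + 2*(3/2 - sqrt(5)/2)*conj(1) + 5*(0)*conj(-1) + 5*(0)*conj(1)]
      = (1/20)[(4) + (4) + (3 - sqrt(5)) + (sqrt(5) + 3) + (sqrt(5) + 3) + (3 - sqrt(5)) + (0) + (0)] = 20/20 = 1
  <chi_6*chi_7, chi_5> = (1/20)[1*(4)*conj(2) + 1*(-4)*conj(-2) + 2*(-3/2 + sqrt(5)/2)*conj(1/2 + sqrt(5)/2) + 2*(sqrt(5)/2 + 3/2)*conj(-1/2 + sqrt(5)/2) + 2*(-3/2 - sqrt(5)/2)*conj(1/2 - sqrt(5)/2) + 2*(3/2 - sqrt(5)/2)*conj(-sqrt(5)/2 - 1/2) + 5*(0)*conj(0) + 5*(0)*conj(0)]
      = (1/20)[(8) + (8) + (1 - sqrt(5)) + (1 + sqrt(5)) + (1 + sqrt(5)) + (1 - sqrt(5)) + (0) + (0)] = 20/20 = 1
  <chi_6*chi_7, chi_6> = (1/20)[1*(4)*conj(2) + 1*(-4)*conj(2) + 2*(-3/2 + sqrt(5)/2)*conj(-1/2 + sqrt(5)/2) + 2*(sqrt(5)/2 + 3/2)*conj(-sqrt(5)/2 - 1/2) + 2*(-3/2 - sqrt(5)/2)*conj(-sqrt(5)/2 - 1/2) + 2*(3/2 - sqrt(5)/2)*conj(-1/2 + sqrt(5)/2) + 5*(0)*conj(0) + 5*(0)*conj(0)]
      = (1/20)[(8) + (-8) + (4 - 2*sqrt(5)) + (-2*sqrt(5) - 4) + (4 + 2*sqrt(5)) + (-4 + 2*sqrt(5)) + (0) + (0)] = 0/20 = 0
  <chi_6*chi_7, chi_7> = (1/20)[1*(4)*conj(2) + 1*(-4)*conj(-2) + 2*(-3/2 + sqrt(5)/2)*conj(1/2 - sqrt(5)/2) + 2*(sqrt(5)/2 + 3/2)*conj(-sqrt(5)/2 - 1/2) + 2*(-3/2 - sqrt(5)/2)*conj(1/2 + sqrt(5)/2) + 2*(3/2 - sqrt(5)/2)*conj(-1/2 + sqrt(5)/2) + 5*(0)*conj(0) + 5*(0)*conj(0)]
      = (1/20)[(8) + (8) + (-4 + 2*sqrt(5)) + (-2*sqrt(5) - 4) + (-2*sqrt(5) - 4) + (-4 + 2*sqrt(5)) + (0) + (0)] = 0/20 = 0
  <chi_6*chi_7, chi_8> = (1/20)[1*(4)*conj(2) + 1*(-4)*conj(2) + 2*(-3/2 + sqrt(5)/2)*conj(-sqrt(5)/2 - 1/2) + 2*(sqrt(5)/2 + 3/2)*conj(-1/2 + sqrt(5)/2) + 2*(-3/2 - sqrt(5)/2)*conj(-1/2 + sqrt(5)/2) + 2*(3/2 - sqrt(5)/2)*conj(-sqrt(5)/2 - 1/2) + 5*(0)*conj(0) + 5*(0)*conj(0)]
      = (1/20)[(8) + (-8) + (-1 + sqrt(5)) + (1 + sqrt(5)) + (-sqrt(5) - 1) + (1 - sqrt(5)) + (0) + (0)] = 0/20 = 0
Hence the multiplicities are chi_3: 1, chi_4: 1, chi_5: 1. Dimension check: dim(chi_6)*dim(chi_7) = 2*2 = 4 and sum (mult * dim) = 1*1 + 1*1 + 1*2 = 4.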